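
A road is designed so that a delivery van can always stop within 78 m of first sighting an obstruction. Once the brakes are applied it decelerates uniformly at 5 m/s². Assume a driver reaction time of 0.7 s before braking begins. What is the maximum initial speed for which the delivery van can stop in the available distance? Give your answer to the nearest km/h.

Maximum speed ≈ 89 km/h

Stopping distance: v·t_r + v²/(2a) = 78 with t_r = 0.7 s and a = 5.000 m/s².
So v² + 7.000 v − 780.00 = 0.
Positive root: v = −a·t_r + √((a·t_r)² + 2a·d) = −3.500 + √(12.250 + 780.00) = 24.6469 m/s.
24.6469 m/s × 3.6 = 88.729 km/h.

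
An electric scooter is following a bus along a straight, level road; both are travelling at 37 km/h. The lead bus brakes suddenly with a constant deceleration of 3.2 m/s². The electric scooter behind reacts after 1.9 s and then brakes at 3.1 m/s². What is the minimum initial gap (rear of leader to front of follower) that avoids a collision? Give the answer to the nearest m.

37 km/h ÷ 3.6 = 10.2778 m/s.
Leader travels v²/(2a_L) = 105.633 / 6.400 = 16.505 m before stopping.
Follower covers v·t_r = 10.2778 × 1.9 = 19.528 m while reacting, then v²/(2a_F) = 105.633 / 6.200 = 17.038 m while braking, for a total of 19.528 + 17.038 = 36.566 m.
Since a_F ≤ a_L and the follower starts braking later, the follower is never slower than the leader, so the closest approach is when both have stopped.
Minimum gap = 36.566 − 16.505 = 20.061 m.

Minimum gap ≈ 20 m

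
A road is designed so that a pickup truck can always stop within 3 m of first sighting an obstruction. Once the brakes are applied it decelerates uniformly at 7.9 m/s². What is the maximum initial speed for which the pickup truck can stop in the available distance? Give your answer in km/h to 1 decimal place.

Maximum speed ≈ 24.8 km/h

v²/(2a) = d ⇒ v = √(2 × 7.900 × 3) = √47.40 = 6.8848 m/s.
6.8848 m/s × 3.6 = 24.785 km/h.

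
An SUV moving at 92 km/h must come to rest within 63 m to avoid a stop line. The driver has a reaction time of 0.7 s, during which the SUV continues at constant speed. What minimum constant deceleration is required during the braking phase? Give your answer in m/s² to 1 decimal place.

Required deceleration ≈ 7.2 m/s²

92 km/h ÷ 3.6 = 25.5556 m/s.
Distance covered during reaction = 25.5556 × 0.7 = 17.889 m.
Distance available for braking: 63 − 17.889 = 45.111 m.
v² = 2a·d ⇒ a = v²/(2d) = 25.5556² / (2 × 45.111) = 653.089 / 90.222 = 7.2387 m/s².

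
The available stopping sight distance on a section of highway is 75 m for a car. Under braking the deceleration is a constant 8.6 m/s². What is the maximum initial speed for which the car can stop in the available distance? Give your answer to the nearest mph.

Maximum speed ≈ 80 mph

v²/(2a) = d ⇒ v = √(2 × 8.600 × 75) = √1290.00 = 35.9166 m/s.
35.9166 m/s ÷ 0.44704 = 80.343 mph.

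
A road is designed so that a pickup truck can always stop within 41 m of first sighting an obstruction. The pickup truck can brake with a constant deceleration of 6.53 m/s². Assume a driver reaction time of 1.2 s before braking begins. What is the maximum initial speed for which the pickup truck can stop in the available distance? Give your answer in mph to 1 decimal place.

Maximum speed ≈ 37.1 mph

Stopping distance: v·t_r + v²/(2a) = 41 with t_r = 1.2 s and a = 6.530 m/s².
So v² + 15.672 v − 535.46 = 0.
Positive root: v = −a·t_r + √((a·t_r)² + 2a·d) = −7.836 + √(61.403 + 535.46) = 16.5948 m/s.
16.5948 m/s ÷ 0.44704 = 37.122 mph.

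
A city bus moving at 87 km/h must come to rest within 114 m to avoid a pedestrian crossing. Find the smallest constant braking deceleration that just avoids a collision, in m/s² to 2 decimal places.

87 km/h ÷ 3.6 = 24.1667 m/s.
v² = 2a·d ⇒ a = v²/(2d) = 24.1667² / (2 × 114.000) = 584.029 / 228.000 = 2.5615 m/s².

Required deceleration ≈ 2.56 m/s²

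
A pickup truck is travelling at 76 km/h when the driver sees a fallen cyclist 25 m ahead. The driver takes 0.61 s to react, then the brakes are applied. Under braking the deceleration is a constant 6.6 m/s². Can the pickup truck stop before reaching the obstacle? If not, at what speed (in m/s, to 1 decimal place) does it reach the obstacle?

No — it strikes the obstacle at 16.9 m/s

76 km/h ÷ 3.6 = 21.1111 m/s.
Reaction distance = 21.1111 × 0.61 = 12.878 m.
Braking distance needed to stop: v²/(2a) = 445.679 / 13.200 = 33.764 m, so total needed = 12.878 + 33.764 = 46.642 m > 25 m — it cannot stop.
Distance remaining when braking begins: 25 − 12.878 = 12.122 m.
v² = v₀² − 2a·d = 445.679 − 2 × 6.600 × 12.122 = 285.669 m²/s².
v = √285.669 = 16.902 m/s.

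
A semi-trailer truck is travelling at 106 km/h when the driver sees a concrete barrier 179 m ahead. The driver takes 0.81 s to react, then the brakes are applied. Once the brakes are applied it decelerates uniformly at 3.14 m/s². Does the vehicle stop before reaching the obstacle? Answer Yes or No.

106 km/h ÷ 3.6 = 29.4444 m/s.
Reaction distance = 29.4444 × 0.81 = 23.850 m.
Braking distance = v²/(2a) = 866.973 / 6.280 = 138.053 m.
Total stopping distance = 23.850 + 138.053 = 161.903 m, vs 179 m available — it stops with 179 − 161.903 = 17.097 m to spare.

Yes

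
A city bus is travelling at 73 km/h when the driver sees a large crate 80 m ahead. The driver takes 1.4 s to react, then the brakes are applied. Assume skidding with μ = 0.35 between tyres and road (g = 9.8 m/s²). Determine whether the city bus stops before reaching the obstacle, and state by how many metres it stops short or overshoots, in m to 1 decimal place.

73 km/h ÷ 3.6 = 20.2778 m/s.
a = μg = 0.35 × 9.8 = 3.430 m/s².
Reaction distance = 20.2778 × 1.4 = 28.389 m.
Braking distance = v²/(2a) = 411.189 / 6.860 = 59.940 m.
Total stopping distance = 28.389 + 59.940 = 88.329 m, vs 80 m available — it cannot stop in time and overshoots by 88.329 − 80 = 8.329 m.

No — it overshoots by 8.3 m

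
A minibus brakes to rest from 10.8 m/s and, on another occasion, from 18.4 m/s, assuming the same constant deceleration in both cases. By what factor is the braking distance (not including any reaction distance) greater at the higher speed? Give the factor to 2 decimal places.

Factor ≈ 2.90

Braking distance d = v²/(2a), so with a fixed, d ∝ v².
Factor = (18.4/10.8)² = 1.7037² = 2.9026.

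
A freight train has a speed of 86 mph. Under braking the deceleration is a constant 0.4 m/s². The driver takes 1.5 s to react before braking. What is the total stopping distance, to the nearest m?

Total stopping distance ≈ 1905 m

86 mph × 0.44704 = 38.4454 m/s.
Reaction distance = v·t_r = 38.4454 × 1.5 = 57.668 m.
Braking distance = v²/(2a) = 38.4454² / (2 × 0.400) = 1478.049 / 0.800 = 1847.561 m.
Total = 57.668 + 1847.561 = 1905.229 m.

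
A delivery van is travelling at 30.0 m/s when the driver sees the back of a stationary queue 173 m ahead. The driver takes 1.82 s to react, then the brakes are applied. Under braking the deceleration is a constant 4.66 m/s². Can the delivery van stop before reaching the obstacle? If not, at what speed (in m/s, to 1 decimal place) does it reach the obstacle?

Reaction distance = 30.0000 × 1.82 = 54.600 m.
Braking distance = v²/(2a) = 900.000 / 9.320 = 96.567 m.
Total stopping distance = 54.600 + 96.567 = 151.167 m, vs 173 m available — it stops with 173 − 151.167 = 21.833 m to spare.

Yes — it stops about 21.8 m short of the obstacle, so it never reaches it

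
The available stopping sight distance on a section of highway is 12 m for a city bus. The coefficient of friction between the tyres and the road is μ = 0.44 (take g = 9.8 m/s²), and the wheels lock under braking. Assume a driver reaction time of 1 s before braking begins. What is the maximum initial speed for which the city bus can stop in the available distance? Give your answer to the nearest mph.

a = μg = 0.44 × 9.8 = 4.312 m/s².
Stopping distance: v·t_r + v²/(2a) = 12 with t_r = 1 s and a = 4.312 m/s².
So v² + 8.624 v − 103.49 = 0.
Positive root: v = −a·t_r + √((a·t_r)² + 2a·d) = −4.312 + √(18.593 + 103.49) = 6.7371 m/s.
6.7371 m/s ÷ 0.44704 = 15.070 mph.

Maximum speed ≈ 15 mph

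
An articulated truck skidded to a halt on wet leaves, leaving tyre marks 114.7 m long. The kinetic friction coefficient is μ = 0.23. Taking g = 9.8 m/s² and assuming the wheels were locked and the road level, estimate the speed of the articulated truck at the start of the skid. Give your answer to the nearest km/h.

Deceleration a = μg = 0.23 × 9.8 = 2.254 m/s².
v = √(2a·d) = √(2 × 2.254 × 114.7) = √517.068 = 22.7391 m/s.
= 22.7391 × 3.6 = 81.861 km/h.

Initial speed ≈ 82 km/h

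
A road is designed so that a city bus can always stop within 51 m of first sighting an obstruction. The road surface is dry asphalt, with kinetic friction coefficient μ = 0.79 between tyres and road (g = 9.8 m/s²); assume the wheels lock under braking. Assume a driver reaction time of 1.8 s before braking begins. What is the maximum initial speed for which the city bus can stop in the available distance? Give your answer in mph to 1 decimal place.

Maximum speed ≈ 39.0 mph

a = μg = 0.79 × 9.8 = 7.742 m/s².
Stopping distance: v·t_r + v²/(2a) = 51 with t_r = 1.8 s and a = 7.742 m/s².
So v² + 27.871 v − 789.68 = 0.
Positive root: v = −a·t_r + √((a·t_r)² + 2a·d) = −13.936 + √(194.212 + 789.68) = 17.4311 m/s.
17.4311 m/s ÷ 0.44704 = 38.992 mph.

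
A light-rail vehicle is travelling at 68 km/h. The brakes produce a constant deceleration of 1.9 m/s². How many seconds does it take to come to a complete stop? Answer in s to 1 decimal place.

Braking time ≈ 9.9 s

68 km/h ÷ 3.6 = 18.8889 m/s.
Braking time = v/a = 18.8889 / 1.900 = 9.942 s.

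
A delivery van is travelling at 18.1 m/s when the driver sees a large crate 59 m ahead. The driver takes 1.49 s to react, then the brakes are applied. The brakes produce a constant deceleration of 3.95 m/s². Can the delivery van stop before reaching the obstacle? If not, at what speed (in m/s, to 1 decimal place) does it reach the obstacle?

Reaction distance = 18.1000 × 1.49 = 26.969 m.
Braking distance needed to stop: v²/(2a) = 327.610 / 7.900 = 41.470 m, so total needed = 26.969 + 41.470 = 68.439 m > 59 m — it cannot stop.
Distance remaining when braking begins: 59 − 26.969 = 32.031 m.
v² = v₀² − 2a·d = 327.610 − 2 × 3.950 × 32.031 = 74.565 m²/s².
v = √74.565 = 8.635 m/s.

No — it strikes the obstacle at 8.6 m/s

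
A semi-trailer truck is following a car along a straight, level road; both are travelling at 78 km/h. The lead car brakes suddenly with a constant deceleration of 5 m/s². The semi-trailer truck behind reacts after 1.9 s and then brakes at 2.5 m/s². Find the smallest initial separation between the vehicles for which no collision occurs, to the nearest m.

78 km/h ÷ 3.6 = 21.6667 m/s.
Leader travels v²/(2a_L) = 469.446 / 10.000 = 46.945 m before stopping.
Follower covers v·t_r = 21.6667 × 1.9 = 41.167 m while reacting, then v²/(2a_F) = 469.446 / 5.000 = 93.889 m while braking, for a total of 41.167 + 93.889 = 135.056 m.
Since a_F ≤ a_L and the follower starts braking later, the follower is never slower than the leader, so the closest approach is when both have stopped.
Minimum gap = 135.056 − 46.945 = 88.111 m.

Minimum gap ≈ 88 m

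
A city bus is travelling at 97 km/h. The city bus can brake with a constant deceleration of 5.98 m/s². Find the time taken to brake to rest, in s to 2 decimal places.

97 km/h ÷ 3.6 = 26.9444 m/s.
Braking time = v/a = 26.9444 / 5.980 = 4.506 s.

Braking time ≈ 4.51 s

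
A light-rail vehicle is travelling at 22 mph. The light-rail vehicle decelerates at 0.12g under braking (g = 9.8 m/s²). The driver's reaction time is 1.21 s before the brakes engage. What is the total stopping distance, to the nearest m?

22 mph × 0.44704 = 9.8349 m/s.
a = 0.12 × 9.8 = 1.176 m/s².
Reaction distance = v·t_r = 9.8349 × 1.21 = 11.900 m.
Braking distance = v²/(2a) = 9.8349² / (2 × 1.176) = 96.725 / 2.352 = 41.125 m.
Total = 11.900 + 41.125 = 53.025 m.

Total stopping distance ≈ 53 m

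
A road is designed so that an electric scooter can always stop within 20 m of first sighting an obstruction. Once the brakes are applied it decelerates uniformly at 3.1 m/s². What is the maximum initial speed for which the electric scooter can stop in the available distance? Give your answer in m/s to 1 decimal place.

Maximum speed ≈ 11.1 m/s

v²/(2a) = d ⇒ v = √(2 × 3.100 × 20) = √124.00 = 11.1355 m/s.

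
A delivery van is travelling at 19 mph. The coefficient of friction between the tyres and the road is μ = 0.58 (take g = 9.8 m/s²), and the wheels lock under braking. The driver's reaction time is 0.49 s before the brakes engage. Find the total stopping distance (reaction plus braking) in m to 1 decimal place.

19 mph × 0.44704 = 8.4938 m/s.
a = μg = 0.58 × 9.8 = 5.684 m/s².
Reaction distance = v·t_r = 8.4938 × 0.49 = 4.162 m.
Braking distance = v²/(2a) = 8.4938² / (2 × 5.684) = 72.145 / 11.368 = 6.346 m.
Total = 4.162 + 6.346 = 10.508 m.

Total stopping distance ≈ 10.5 m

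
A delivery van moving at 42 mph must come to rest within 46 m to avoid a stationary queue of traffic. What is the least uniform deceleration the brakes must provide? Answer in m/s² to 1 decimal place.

42 mph × 0.44704 = 18.7757 m/s.
v² = 2a·d ⇒ a = v²/(2d) = 18.7757² / (2 × 46.000) = 352.527 / 92.000 = 3.8318 m/s².

Required deceleration ≈ 3.8 m/s²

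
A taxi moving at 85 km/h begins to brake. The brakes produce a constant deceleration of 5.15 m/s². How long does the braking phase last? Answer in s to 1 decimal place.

Braking time ≈ 4.6 s

85 km/h ÷ 3.6 = 23.6111 m/s.
Braking time = v/a = 23.6111 / 5.150 = 4.585 s.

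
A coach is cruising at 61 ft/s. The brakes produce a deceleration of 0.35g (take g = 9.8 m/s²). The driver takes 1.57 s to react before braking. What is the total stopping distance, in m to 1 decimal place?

Total stopping distance ≈ 79.6 m

61 ft/s × 0.3048 = 18.5928 m/s.
a = 0.35 × 9.8 = 3.430 m/s².
Reaction distance = v·t_r = 18.5928 × 1.57 = 29.191 m.
Braking distance = v²/(2a) = 18.5928² / (2 × 3.430) = 345.692 / 6.860 = 50.392 m.
Total = 29.191 + 50.392 = 79.583 m.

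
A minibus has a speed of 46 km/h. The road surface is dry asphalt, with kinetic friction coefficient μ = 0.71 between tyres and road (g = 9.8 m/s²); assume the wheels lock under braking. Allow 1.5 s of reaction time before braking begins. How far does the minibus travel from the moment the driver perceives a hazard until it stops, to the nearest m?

46 km/h ÷ 3.6 = 12.7778 m/s.
a = μg = 0.71 × 9.8 = 6.958 m/s².
Reaction distance = v·t_r = 12.7778 × 1.5 = 19.167 m.
Braking distance = v²/(2a) = 12.7778² / (2 × 6.958) = 163.272 / 13.916 = 11.733 m.
Total = 19.167 + 11.733 = 30.900 m.

Total stopping distance ≈ 31 m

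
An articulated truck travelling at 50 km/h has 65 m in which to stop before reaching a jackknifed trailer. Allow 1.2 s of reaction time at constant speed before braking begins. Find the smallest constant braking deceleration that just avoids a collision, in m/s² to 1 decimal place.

50 km/h ÷ 3.6 = 13.8889 m/s.
Distance covered during reaction = 13.8889 × 1.2 = 16.667 m.
Distance available for braking: 65 − 16.667 = 48.333 m.
v² = 2a·d ⇒ a = v²/(2d) = 13.8889² / (2 × 48.333) = 192.902 / 96.666 = 1.9956 m/s².

Required deceleration ≈ 2.0 m/s²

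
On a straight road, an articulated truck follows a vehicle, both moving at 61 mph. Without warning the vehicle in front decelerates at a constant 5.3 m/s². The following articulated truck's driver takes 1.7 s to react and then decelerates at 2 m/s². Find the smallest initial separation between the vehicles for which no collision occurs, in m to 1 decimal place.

61 mph × 0.44704 = 27.2694 m/s.
Leader travels v²/(2a_L) = 743.620 / 10.600 = 70.153 m before stopping.
Follower covers v·t_r = 27.2694 × 1.7 = 46.358 m while reacting, then v²/(2a_F) = 743.620 / 4.000 = 185.905 m while braking, for a total of 46.358 + 185.905 = 232.263 m.
Since a_F ≤ a_L and the follower starts braking later, the follower is never slower than the leader, so the closest approach is when both have stopped.
Minimum gap = 232.263 − 70.153 = 162.110 m.

Minimum gap ≈ 162.1 m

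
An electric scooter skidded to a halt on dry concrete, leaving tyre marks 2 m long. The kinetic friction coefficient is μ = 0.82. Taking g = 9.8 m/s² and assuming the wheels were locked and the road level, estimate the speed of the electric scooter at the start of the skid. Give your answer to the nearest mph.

Deceleration a = μg = 0.82 × 9.8 = 8.036 m/s².
v = √(2a·d) = √(2 × 8.036 × 2) = √32.144 = 5.6696 m/s.
= 5.6696 ÷ 0.44704 = 12.683 mph.

Initial speed ≈ 13 mph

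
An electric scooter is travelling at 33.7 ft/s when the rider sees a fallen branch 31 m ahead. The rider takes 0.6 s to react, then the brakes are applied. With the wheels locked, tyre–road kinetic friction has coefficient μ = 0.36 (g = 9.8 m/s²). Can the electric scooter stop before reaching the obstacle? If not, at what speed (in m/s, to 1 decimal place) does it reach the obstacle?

33.7 ft/s × 0.3048 = 10.2718 m/s.
a = μg = 0.36 × 9.8 = 3.528 m/s².
Reaction distance = 10.2718 × 0.6 = 6.163 m.
Braking distance = v²/(2a) = 105.510 / 7.056 = 14.953 m.
Total stopping distance = 6.163 + 14.953 = 21.116 m, vs 31 m available — it stops with 31 − 21.116 = 9.884 m to spare.

Yes — it stops about 9.9 m short of the obstacle, so it never reaches it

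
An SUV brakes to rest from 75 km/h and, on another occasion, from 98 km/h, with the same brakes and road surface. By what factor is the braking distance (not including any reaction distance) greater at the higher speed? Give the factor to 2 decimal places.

Factor ≈ 1.71

Braking distance d = v²/(2a), so with a fixed, d ∝ v².
Factor = (98/75)² = 1.3067² = 1.7075.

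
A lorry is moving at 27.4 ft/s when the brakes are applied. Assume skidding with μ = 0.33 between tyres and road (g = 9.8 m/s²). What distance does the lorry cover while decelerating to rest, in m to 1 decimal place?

Braking distance ≈ 10.8 m

27.4 ft/s × 0.3048 = 8.3515 m/s.
a = μg = 0.33 × 9.8 = 3.234 m/s².
Braking distance = v²/(2a) = 8.3515² / (2 × 3.234) = 69.748 / 6.468 = 10.784 m.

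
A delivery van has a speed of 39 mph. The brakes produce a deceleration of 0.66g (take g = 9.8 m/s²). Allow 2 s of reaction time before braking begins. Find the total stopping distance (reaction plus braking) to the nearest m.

Total stopping distance ≈ 58 m

39 mph × 0.44704 = 17.4346 m/s.
a = 0.66 × 9.8 = 6.468 m/s².
Reaction distance = v·t_r = 17.4346 × 2 = 34.869 m.
Braking distance = v²/(2a) = 17.4346² / (2 × 6.468) = 303.965 / 12.936 = 23.498 m.
Total = 34.869 + 23.498 = 58.367 m.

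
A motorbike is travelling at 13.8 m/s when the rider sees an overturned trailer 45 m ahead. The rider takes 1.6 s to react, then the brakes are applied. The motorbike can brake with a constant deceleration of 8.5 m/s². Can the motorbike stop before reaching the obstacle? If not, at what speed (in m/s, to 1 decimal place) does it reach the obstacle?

Reaction distance = 13.8000 × 1.6 = 22.080 m.
Braking distance = v²/(2a) = 190.440 / 17.000 = 11.202 m.
Total stopping distance = 22.080 + 11.202 = 33.282 m, vs 45 m available — it stops with 45 − 33.282 = 11.718 m to spare.

Yes — it stops about 11.7 m short of the obstacle, so it never reaches it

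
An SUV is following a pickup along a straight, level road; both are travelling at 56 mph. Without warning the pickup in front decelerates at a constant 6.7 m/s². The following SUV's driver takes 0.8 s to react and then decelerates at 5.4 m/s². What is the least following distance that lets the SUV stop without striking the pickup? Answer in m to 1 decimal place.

Minimum gap ≈ 31.3 m

56 mph × 0.44704 = 25.0342 m/s.
Leader travels v²/(2a_L) = 626.711 / 13.400 = 46.769 m before stopping.
Follower covers v·t_r = 25.0342 × 0.8 = 20.027 m while reacting, then v²/(2a_F) = 626.711 / 10.800 = 58.029 m while braking, for a total of 20.027 + 58.029 = 78.056 m.
Since a_F ≤ a_L and the follower starts braking later, the follower is never slower than the leader, so the closest approach is when both have stopped.
Minimum gap = 78.056 − 46.769 = 31.287 m.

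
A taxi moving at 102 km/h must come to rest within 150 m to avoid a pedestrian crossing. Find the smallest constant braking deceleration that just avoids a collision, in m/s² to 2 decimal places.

102 km/h ÷ 3.6 = 28.3333 m/s.
v² = 2a·d ⇒ a = v²/(2d) = 28.3333² / (2 × 150.000) = 802.776 / 300.000 = 2.6759 m/s².

Required deceleration ≈ 2.68 m/s²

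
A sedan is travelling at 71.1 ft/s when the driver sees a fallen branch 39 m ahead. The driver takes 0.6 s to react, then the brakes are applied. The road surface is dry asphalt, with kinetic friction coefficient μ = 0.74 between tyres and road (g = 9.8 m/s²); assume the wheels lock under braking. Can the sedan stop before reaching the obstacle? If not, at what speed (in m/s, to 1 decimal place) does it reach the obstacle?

No — it strikes the obstacle at 9.6 m/s

71.1 ft/s × 0.3048 = 21.6713 m/s.
a = μg = 0.74 × 9.8 = 7.252 m/s².
Reaction distance = 21.6713 × 0.6 = 13.003 m.
Braking distance needed to stop: v²/(2a) = 469.645 / 14.504 = 32.380 m, so total needed = 13.003 + 32.380 = 45.383 m > 39 m — it cannot stop.
Distance remaining when braking begins: 39 − 13.003 = 25.997 m.
v² = v₀² − 2a·d = 469.645 − 2 × 7.252 × 25.997 = 92.585 m²/s².
v = √92.585 = 9.622 m/s.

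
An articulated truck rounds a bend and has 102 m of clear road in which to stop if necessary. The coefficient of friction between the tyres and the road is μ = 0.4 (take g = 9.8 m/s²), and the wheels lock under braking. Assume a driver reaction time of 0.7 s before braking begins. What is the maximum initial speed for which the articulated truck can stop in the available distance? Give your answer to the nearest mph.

Maximum speed ≈ 57 mph

a = μg = 0.4 × 9.8 = 3.920 m/s².
Stopping distance: v·t_r + v²/(2a) = 102 with t_r = 0.7 s and a = 3.920 m/s².
So v² + 5.488 v − 799.68 = 0.
Positive root: v = −a·t_r + √((a·t_r)² + 2a·d) = −2.744 + √(7.530 + 799.68) = 25.6674 m/s.
25.6674 m/s ÷ 0.44704 = 57.416 mph.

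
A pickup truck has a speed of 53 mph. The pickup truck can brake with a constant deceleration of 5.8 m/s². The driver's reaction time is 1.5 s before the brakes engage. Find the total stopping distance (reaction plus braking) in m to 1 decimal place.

53 mph × 0.44704 = 23.6931 m/s.
Reaction distance = v·t_r = 23.6931 × 1.5 = 35.540 m.
Braking distance = v²/(2a) = 23.6931² / (2 × 5.800) = 561.363 / 11.600 = 48.393 m.
Total = 35.540 + 48.393 = 83.933 m.

Total stopping distance ≈ 83.9 m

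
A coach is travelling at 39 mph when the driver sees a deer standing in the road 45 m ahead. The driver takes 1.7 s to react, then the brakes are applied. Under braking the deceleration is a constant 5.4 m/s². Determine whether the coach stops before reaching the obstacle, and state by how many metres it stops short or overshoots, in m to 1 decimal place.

No — it overshoots by 12.8 m

39 mph × 0.44704 = 17.4346 m/s.
Reaction distance = 17.4346 × 1.7 = 29.639 m.
Braking distance = v²/(2a) = 303.965 / 10.800 = 28.145 m.
Total stopping distance = 29.639 + 28.145 = 57.784 m, vs 45 m available — it cannot stop in time and overshoots by 57.784 − 45 = 12.784 m.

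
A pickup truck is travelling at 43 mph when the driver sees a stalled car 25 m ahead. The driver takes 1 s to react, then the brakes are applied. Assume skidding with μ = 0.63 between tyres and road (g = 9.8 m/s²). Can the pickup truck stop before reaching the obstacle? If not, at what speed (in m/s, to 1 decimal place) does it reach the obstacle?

No — it strikes the obstacle at 17.3 m/s

43 mph × 0.44704 = 19.2227 m/s.
a = μg = 0.63 × 9.8 = 6.174 m/s².
Reaction distance = 19.2227 × 1 = 19.223 m.
Braking distance needed to stop: v²/(2a) = 369.512 / 12.348 = 29.925 m, so total needed = 19.223 + 29.925 = 49.148 m > 25 m — it cannot stop.
Distance remaining when braking begins: 25 − 19.223 = 5.777 m.
v² = v₀² − 2a·d = 369.512 − 2 × 6.174 × 5.777 = 298.178 m²/s².
v = √298.178 = 17.268 m/s.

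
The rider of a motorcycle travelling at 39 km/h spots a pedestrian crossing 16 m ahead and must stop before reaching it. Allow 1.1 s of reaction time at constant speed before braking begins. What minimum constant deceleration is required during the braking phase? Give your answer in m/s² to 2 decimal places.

Required deceleration ≈ 14.37 m/s²

39 km/h ÷ 3.6 = 10.8333 m/s.
Distance covered during reaction = 10.8333 × 1.1 = 11.917 m.
Distance available for braking: 16 − 11.917 = 4.083 m.
v² = 2a·d ⇒ a = v²/(2d) = 10.8333² / (2 × 4.083) = 117.360 / 8.166 = 14.3718 m/s².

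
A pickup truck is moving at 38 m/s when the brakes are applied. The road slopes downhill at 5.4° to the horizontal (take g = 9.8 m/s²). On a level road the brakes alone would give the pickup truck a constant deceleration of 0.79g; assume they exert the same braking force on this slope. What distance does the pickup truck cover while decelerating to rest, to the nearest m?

a = 0.79 × 9.8 = 7.742 m/s².
Gravity along the downhill slope reduces the braking deceleration: a_eff = 7.742 − 9.8·sin 5.4° = 7.742 − 0.922 = 6.820 m/s².
Braking distance = v²/(2a) = 38.0000² / (2 × 6.820) = 1444.000 / 13.640 = 105.865 m.

Braking distance ≈ 106 m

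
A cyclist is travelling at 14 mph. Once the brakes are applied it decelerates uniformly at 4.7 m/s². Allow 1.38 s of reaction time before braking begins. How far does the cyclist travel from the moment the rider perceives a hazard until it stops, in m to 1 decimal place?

14 mph × 0.44704 = 6.2586 m/s.
Reaction distance = v·t_r = 6.2586 × 1.38 = 8.637 m.
Braking distance = v²/(2a) = 6.2586² / (2 × 4.700) = 39.170 / 9.400 = 4.167 m.
Total = 8.637 + 4.167 = 12.804 m.

Total stopping distance ≈ 12.8 m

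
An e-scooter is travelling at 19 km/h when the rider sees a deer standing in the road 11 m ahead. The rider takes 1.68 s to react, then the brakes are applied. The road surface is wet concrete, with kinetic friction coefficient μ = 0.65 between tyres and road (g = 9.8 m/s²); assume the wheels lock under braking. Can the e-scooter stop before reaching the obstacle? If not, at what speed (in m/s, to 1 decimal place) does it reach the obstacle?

No — it strikes the obstacle at 0.8 m/s

19 km/h ÷ 3.6 = 5.2778 m/s.
a = μg = 0.65 × 9.8 = 6.370 m/s².
Reaction distance = 5.2778 × 1.68 = 8.867 m.
Braking distance needed to stop: v²/(2a) = 27.855 / 12.740 = 2.186 m, so total needed = 8.867 + 2.186 = 11.053 m > 11 m — it cannot stop.
Distance remaining when braking begins: 11 − 8.867 = 2.133 m.
v² = v₀² − 2a·d = 27.855 − 2 × 6.370 × 2.133 = 0.681 m²/s².
v = √0.681 = 0.825 m/s.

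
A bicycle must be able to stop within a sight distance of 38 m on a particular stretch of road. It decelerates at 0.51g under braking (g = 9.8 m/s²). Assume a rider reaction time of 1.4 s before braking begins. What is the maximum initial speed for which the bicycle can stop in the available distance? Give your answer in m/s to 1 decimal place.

Maximum speed ≈ 13.7 m/s

a = 0.51 × 9.8 = 4.998 m/s².
Stopping distance: v·t_r + v²/(2a) = 38 with t_r = 1.4 s and a = 4.998 m/s².
So v² + 13.994 v − 379.85 = 0.
Positive root: v = −a·t_r + √((a·t_r)² + 2a·d) = −6.997 + √(48.958 + 379.85) = 13.7107 m/s.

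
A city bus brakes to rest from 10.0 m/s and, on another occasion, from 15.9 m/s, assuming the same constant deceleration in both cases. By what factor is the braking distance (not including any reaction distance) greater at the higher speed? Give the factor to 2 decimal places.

Braking distance d = v²/(2a), so with a fixed, d ∝ v².
Factor = (15.9/10.0)² = 1.5900² = 2.5281.

Factor ≈ 2.53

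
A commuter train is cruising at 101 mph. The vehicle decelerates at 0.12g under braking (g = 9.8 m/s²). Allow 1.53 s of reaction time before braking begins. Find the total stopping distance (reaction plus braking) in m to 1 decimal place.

101 mph × 0.44704 = 45.1510 m/s.
a = 0.12 × 9.8 = 1.176 m/s².
Reaction distance = v·t_r = 45.1510 × 1.53 = 69.081 m.
Braking distance = v²/(2a) = 45.1510² / (2 × 1.176) = 2038.613 / 2.352 = 866.757 m.
Total = 69.081 + 866.757 = 935.838 m.

Total stopping distance ≈ 935.8 m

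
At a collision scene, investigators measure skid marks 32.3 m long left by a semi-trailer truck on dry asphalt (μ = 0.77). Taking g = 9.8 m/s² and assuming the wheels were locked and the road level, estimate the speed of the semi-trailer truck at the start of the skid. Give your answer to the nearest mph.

Deceleration a = μg = 0.77 × 9.8 = 7.546 m/s².
v = √(2a·d) = √(2 × 7.546 × 32.3) = √487.472 = 22.0788 m/s.
= 22.0788 ÷ 0.44704 = 49.389 mph.

Initial speed ≈ 49 mph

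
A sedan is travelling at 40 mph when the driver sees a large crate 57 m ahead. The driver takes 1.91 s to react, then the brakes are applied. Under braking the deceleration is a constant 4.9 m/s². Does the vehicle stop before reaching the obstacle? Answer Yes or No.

No

40 mph × 0.44704 = 17.8816 m/s.
Reaction distance = 17.8816 × 1.91 = 34.154 m.
Braking distance = v²/(2a) = 319.752 / 9.800 = 32.628 m.
Total stopping distance = 34.154 + 32.628 = 66.782 m, vs 57 m available — it cannot stop in time and overshoots by 66.782 − 57 = 9.782 m.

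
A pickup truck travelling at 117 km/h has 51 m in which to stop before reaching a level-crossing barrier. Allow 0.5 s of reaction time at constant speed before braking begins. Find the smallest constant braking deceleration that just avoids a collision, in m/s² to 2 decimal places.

117 km/h ÷ 3.6 = 32.5000 m/s.
Distance covered during reaction = 32.5000 × 0.5 = 16.250 m.
Distance available for braking: 51 − 16.250 = 34.750 m.
v² = 2a·d ⇒ a = v²/(2d) = 32.5000² / (2 × 34.750) = 1056.250 / 69.500 = 15.1978 m/s².

Required deceleration ≈ 15.20 m/s²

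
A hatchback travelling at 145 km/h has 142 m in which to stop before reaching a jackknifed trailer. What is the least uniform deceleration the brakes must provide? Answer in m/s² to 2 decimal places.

145 km/h ÷ 3.6 = 40.2778 m/s.
v² = 2a·d ⇒ a = v²/(2d) = 40.2778² / (2 × 142.000) = 1622.301 / 284.000 = 5.7123 m/s².

Required deceleration ≈ 5.71 m/s²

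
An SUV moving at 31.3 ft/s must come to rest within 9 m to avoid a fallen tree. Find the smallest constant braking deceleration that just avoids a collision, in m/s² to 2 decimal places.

31.3 ft/s × 0.3048 = 9.5402 m/s.
v² = 2a·d ⇒ a = v²/(2d) = 9.5402² / (2 × 9.000) = 91.015 / 18.000 = 5.0564 m/s².

Required deceleration ≈ 5.06 m/s²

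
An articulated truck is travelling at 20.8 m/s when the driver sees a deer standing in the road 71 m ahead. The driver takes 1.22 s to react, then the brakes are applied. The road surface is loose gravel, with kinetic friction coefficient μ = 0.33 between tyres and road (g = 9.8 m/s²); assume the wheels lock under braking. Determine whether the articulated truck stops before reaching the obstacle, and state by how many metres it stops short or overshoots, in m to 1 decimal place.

a = μg = 0.33 × 9.8 = 3.234 m/s².
Reaction distance = 20.8000 × 1.22 = 25.376 m.
Braking distance = v²/(2a) = 432.640 / 6.468 = 66.889 m.
Total stopping distance = 25.376 + 66.889 = 92.265 m, vs 71 m available — it cannot stop in time and overshoots by 92.265 − 71 = 21.265 m.

No — it overshoots by 21.3 m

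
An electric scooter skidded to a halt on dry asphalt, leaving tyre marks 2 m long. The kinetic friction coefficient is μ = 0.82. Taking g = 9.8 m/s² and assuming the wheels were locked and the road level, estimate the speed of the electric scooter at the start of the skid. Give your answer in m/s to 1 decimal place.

Deceleration a = μg = 0.82 × 9.8 = 8.036 m/s².
v = √(2a·d) = √(2 × 8.036 × 2) = √32.144 = 5.6696 m/s.

Initial speed ≈ 5.7 m/s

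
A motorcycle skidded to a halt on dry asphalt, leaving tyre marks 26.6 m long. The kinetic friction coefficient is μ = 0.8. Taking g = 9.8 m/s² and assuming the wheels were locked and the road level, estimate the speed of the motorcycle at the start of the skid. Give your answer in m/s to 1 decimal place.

Deceleration a = μg = 0.8 × 9.8 = 7.840 m/s².
v = √(2a·d) = √(2 × 7.840 × 26.6) = √417.088 = 20.4227 m/s.

Initial speed ≈ 20.4 m/s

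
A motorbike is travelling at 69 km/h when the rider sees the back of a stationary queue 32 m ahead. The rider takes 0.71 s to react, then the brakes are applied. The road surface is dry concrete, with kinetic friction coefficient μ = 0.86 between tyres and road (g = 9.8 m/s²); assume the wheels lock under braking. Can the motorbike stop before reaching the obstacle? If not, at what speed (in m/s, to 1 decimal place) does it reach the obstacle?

69 km/h ÷ 3.6 = 19.1667 m/s.
a = μg = 0.86 × 9.8 = 8.428 m/s².
Reaction distance = 19.1667 × 0.71 = 13.608 m.
Braking distance needed to stop: v²/(2a) = 367.362 / 16.856 = 21.794 m, so total needed = 13.608 + 21.794 = 35.402 m > 32 m — it cannot stop.
Distance remaining when braking begins: 32 − 13.608 = 18.392 m.
v² = v₀² − 2a·d = 367.362 − 2 × 8.428 × 18.392 = 57.346 m²/s².
v = √57.346 = 7.573 m/s.

No — it strikes the obstacle at 7.6 m/s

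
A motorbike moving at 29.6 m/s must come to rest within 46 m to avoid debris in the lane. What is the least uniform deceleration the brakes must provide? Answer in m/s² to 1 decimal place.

v² = 2a·d ⇒ a = v²/(2d) = 29.6000² / (2 × 46.000) = 876.160 / 92.000 = 9.5235 m/s².

Required deceleration ≈ 9.5 m/s²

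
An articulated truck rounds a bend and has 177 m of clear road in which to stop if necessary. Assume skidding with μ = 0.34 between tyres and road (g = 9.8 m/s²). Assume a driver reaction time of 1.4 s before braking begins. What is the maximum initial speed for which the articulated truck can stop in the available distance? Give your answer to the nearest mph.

a = μg = 0.34 × 9.8 = 3.332 m/s².
Stopping distance: v·t_r + v²/(2a) = 177 with t_r = 1.4 s and a = 3.332 m/s².
So v² + 9.330 v − 1179.53 = 0.
Positive root: v = −a·t_r + √((a·t_r)² + 2a·d) = −4.665 + √(21.762 + 1179.53) = 29.9947 m/s.
29.9947 m/s ÷ 0.44704 = 67.096 mph.

Maximum speed ≈ 67 mph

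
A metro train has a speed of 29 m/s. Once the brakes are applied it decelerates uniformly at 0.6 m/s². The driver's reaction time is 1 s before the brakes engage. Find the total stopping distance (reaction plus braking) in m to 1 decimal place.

Reaction distance = v·t_r = 29.0000 × 1 = 29.000 m.
Braking distance = v²/(2a) = 29.0000² / (2 × 0.600) = 841.000 / 1.200 = 700.833 m.
Total = 29.000 + 700.833 = 729.833 m.

Total stopping distance ≈ 729.8 m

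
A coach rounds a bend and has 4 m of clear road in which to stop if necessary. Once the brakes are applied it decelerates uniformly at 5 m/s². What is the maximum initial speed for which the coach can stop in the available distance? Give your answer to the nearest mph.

v²/(2a) = d ⇒ v = √(2 × 5.000 × 4) = √40.00 = 6.3246 m/s.
6.3246 m/s ÷ 0.44704 = 14.148 mph.

Maximum speed ≈ 14 mph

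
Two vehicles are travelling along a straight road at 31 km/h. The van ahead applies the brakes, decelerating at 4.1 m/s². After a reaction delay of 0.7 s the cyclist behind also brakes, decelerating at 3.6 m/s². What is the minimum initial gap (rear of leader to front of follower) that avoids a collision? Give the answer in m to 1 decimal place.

Minimum gap ≈ 7.3 m

31 km/h ÷ 3.6 = 8.6111 m/s.
Leader travels v²/(2a_L) = 74.151 / 8.200 = 9.043 m before stopping.
Follower covers v·t_r = 8.6111 × 0.7 = 6.028 m while reacting, then v²/(2a_F) = 74.151 / 7.200 = 10.299 m while braking, for a total of 6.028 + 10.299 = 16.327 m.
Since a_F ≤ a_L and the follower starts braking later, the follower is never slower than the leader, so the closest approach is when both have stopped.
Minimum gap = 16.327 − 9.043 = 7.284 m.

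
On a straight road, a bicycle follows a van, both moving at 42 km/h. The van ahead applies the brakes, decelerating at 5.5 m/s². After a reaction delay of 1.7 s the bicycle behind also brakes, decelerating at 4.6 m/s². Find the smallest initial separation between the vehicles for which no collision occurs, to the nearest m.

Minimum gap ≈ 22 m

42 km/h ÷ 3.6 = 11.6667 m/s.
Leader travels v²/(2a_L) = 136.112 / 11.000 = 12.374 m before stopping.
Follower covers v·t_r = 11.6667 × 1.7 = 19.833 m while reacting, then v²/(2a_F) = 136.112 / 9.200 = 14.795 m while braking, for a total of 19.833 + 14.795 = 34.628 m.
Since a_F ≤ a_L and the follower starts braking later, the follower is never slower than the leader, so the closest approach is when both have stopped.
Minimum gap = 34.628 − 12.374 = 22.254 m.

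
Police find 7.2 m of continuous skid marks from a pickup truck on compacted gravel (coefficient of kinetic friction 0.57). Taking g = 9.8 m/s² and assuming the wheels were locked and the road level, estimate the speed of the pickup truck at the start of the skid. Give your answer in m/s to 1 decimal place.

Deceleration a = μg = 0.57 × 9.8 = 5.586 m/s².
v = √(2a·d) = √(2 × 5.586 × 7.2) = √80.438 = 8.9687 m/s.

Initial speed ≈ 9.0 m/s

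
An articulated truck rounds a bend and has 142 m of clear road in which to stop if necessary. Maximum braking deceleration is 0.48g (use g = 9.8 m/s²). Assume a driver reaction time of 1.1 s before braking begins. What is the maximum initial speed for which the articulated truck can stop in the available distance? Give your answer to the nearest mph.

a = 0.48 × 9.8 = 4.704 m/s².
Stopping distance: v·t_r + v²/(2a) = 142 with t_r = 1.1 s and a = 4.704 m/s².
So v² + 10.349 v − 1335.94 = 0.
Positive root: v = −a·t_r + √((a·t_r)² + 2a·d) = −5.174 + √(26.770 + 1335.94) = 31.7409 m/s.
31.7409 m/s ÷ 0.44704 = 71.002 mph.

Maximum speed ≈ 71 mph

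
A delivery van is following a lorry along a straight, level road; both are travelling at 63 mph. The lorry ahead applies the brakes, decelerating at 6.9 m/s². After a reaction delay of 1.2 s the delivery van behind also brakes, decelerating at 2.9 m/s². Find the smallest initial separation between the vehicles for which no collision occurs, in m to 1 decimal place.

Minimum gap ≈ 113.1 m

63 mph × 0.44704 = 28.1635 m/s.
Leader travels v²/(2a_L) = 793.183 / 13.800 = 57.477 m before stopping.
Follower covers v·t_r = 28.1635 × 1.2 = 33.796 m while reacting, then v²/(2a_F) = 793.183 / 5.800 = 136.756 m while braking, for a total of 33.796 + 136.756 = 170.552 m.
Since a_F ≤ a_L and the follower starts braking later, the follower is never slower than the leader, so the closest approach is when both have stopped.
Minimum gap = 170.552 − 57.477 = 113.075 m.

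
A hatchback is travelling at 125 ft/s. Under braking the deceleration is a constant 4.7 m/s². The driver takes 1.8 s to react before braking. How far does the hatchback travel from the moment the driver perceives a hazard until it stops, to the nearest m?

Total stopping distance ≈ 223 m

125 ft/s × 0.3048 = 38.1000 m/s.
Reaction distance = v·t_r = 38.1000 × 1.8 = 68.580 m.
Braking distance = v²/(2a) = 38.1000² / (2 × 4.700) = 1451.610 / 9.400 = 154.427 m.
Total = 68.580 + 154.427 = 223.007 m.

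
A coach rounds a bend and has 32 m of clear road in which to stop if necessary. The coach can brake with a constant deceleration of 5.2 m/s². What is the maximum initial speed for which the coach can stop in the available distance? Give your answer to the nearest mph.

v²/(2a) = d ⇒ v = √(2 × 5.200 × 32) = √332.80 = 18.2428 m/s.
18.2428 m/s ÷ 0.44704 = 40.808 mph.

Maximum speed ≈ 41 mph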